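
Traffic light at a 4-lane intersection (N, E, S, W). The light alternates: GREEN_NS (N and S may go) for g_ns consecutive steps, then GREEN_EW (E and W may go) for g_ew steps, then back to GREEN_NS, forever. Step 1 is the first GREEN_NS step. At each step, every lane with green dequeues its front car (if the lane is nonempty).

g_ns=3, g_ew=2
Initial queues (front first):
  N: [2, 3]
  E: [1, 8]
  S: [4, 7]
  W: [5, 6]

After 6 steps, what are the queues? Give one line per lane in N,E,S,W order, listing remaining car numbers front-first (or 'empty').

Step 1 [NS]: N:car2-GO,E:wait,S:car4-GO,W:wait | queues: N=1 E=2 S=1 W=2
Step 2 [NS]: N:car3-GO,E:wait,S:car7-GO,W:wait | queues: N=0 E=2 S=0 W=2
Step 3 [NS]: N:empty,E:wait,S:empty,W:wait | queues: N=0 E=2 S=0 W=2
Step 4 [EW]: N:wait,E:car1-GO,S:wait,W:car5-GO | queues: N=0 E=1 S=0 W=1
Step 5 [EW]: N:wait,E:car8-GO,S:wait,W:car6-GO | queues: N=0 E=0 S=0 W=0

N: empty
E: empty
S: empty
W: empty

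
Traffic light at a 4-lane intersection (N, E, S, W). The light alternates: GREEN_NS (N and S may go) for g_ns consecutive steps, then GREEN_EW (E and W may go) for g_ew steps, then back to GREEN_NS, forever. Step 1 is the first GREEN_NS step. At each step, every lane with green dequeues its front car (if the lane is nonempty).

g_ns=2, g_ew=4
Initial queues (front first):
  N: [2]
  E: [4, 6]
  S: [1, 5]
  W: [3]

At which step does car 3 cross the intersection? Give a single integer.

Step 1 [NS]: N:car2-GO,E:wait,S:car1-GO,W:wait | queues: N=0 E=2 S=1 W=1
Step 2 [NS]: N:empty,E:wait,S:car5-GO,W:wait | queues: N=0 E=2 S=0 W=1
Step 3 [EW]: N:wait,E:car4-GO,S:wait,W:car3-GO | queues: N=0 E=1 S=0 W=0
Step 4 [EW]: N:wait,E:car6-GO,S:wait,W:empty | queues: N=0 E=0 S=0 W=0
Car 3 crosses at step 3

3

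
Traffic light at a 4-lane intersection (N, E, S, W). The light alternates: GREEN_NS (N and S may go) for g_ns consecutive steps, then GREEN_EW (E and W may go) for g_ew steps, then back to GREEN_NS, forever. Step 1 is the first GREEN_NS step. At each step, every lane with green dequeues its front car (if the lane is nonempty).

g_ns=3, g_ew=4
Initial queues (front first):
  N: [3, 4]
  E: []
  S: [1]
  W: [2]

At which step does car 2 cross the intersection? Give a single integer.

Step 1 [NS]: N:car3-GO,E:wait,S:car1-GO,W:wait | queues: N=1 E=0 S=0 W=1
Step 2 [NS]: N:car4-GO,E:wait,S:empty,W:wait | queues: N=0 E=0 S=0 W=1
Step 3 [NS]: N:empty,E:wait,S:empty,W:wait | queues: N=0 E=0 S=0 W=1
Step 4 [EW]: N:wait,E:empty,S:wait,W:car2-GO | queues: N=0 E=0 S=0 W=0
Car 2 crosses at step 4

4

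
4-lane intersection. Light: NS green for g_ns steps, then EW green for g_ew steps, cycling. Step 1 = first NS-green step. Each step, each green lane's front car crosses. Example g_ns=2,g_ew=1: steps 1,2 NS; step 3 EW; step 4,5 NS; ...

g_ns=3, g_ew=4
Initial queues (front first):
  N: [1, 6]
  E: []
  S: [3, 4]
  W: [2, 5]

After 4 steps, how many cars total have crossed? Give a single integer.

Step 1 [NS]: N:car1-GO,E:wait,S:car3-GO,W:wait | queues: N=1 E=0 S=1 W=2
Step 2 [NS]: N:car6-GO,E:wait,S:car4-GO,W:wait | queues: N=0 E=0 S=0 W=2
Step 3 [NS]: N:empty,E:wait,S:empty,W:wait | queues: N=0 E=0 S=0 W=2
Step 4 [EW]: N:wait,E:empty,S:wait,W:car2-GO | queues: N=0 E=0 S=0 W=1
Cars crossed by step 4: 5

Answer: 5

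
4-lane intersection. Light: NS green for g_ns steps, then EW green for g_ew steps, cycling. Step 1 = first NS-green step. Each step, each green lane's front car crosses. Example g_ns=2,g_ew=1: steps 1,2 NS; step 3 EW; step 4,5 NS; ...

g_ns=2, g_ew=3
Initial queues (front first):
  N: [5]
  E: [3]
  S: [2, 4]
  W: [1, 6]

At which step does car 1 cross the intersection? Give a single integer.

Step 1 [NS]: N:car5-GO,E:wait,S:car2-GO,W:wait | queues: N=0 E=1 S=1 W=2
Step 2 [NS]: N:empty,E:wait,S:car4-GO,W:wait | queues: N=0 E=1 S=0 W=2
Step 3 [EW]: N:wait,E:car3-GO,S:wait,W:car1-GO | queues: N=0 E=0 S=0 W=1
Step 4 [EW]: N:wait,E:empty,S:wait,W:car6-GO | queues: N=0 E=0 S=0 W=0
Car 1 crosses at step 3

3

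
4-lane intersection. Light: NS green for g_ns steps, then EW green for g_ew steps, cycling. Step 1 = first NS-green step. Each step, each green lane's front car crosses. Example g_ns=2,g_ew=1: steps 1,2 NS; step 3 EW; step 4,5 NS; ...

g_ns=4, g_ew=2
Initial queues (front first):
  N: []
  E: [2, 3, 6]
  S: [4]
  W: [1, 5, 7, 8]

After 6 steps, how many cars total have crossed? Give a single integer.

Step 1 [NS]: N:empty,E:wait,S:car4-GO,W:wait | queues: N=0 E=3 S=0 W=4
Step 2 [NS]: N:empty,E:wait,S:empty,W:wait | queues: N=0 E=3 S=0 W=4
Step 3 [NS]: N:empty,E:wait,S:empty,W:wait | queues: N=0 E=3 S=0 W=4
Step 4 [NS]: N:empty,E:wait,S:empty,W:wait | queues: N=0 E=3 S=0 W=4
Step 5 [EW]: N:wait,E:car2-GO,S:wait,W:car1-GO | queues: N=0 E=2 S=0 W=3
Step 6 [EW]: N:wait,E:car3-GO,S:wait,W:car5-GO | queues: N=0 E=1 S=0 W=2
Cars crossed by step 6: 5

Answer: 5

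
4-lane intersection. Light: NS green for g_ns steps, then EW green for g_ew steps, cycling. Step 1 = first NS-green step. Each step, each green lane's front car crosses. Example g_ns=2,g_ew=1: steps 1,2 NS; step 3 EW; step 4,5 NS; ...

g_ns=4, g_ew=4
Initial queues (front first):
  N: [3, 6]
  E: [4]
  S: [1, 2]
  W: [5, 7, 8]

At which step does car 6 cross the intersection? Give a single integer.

Step 1 [NS]: N:car3-GO,E:wait,S:car1-GO,W:wait | queues: N=1 E=1 S=1 W=3
Step 2 [NS]: N:car6-GO,E:wait,S:car2-GO,W:wait | queues: N=0 E=1 S=0 W=3
Step 3 [NS]: N:empty,E:wait,S:empty,W:wait | queues: N=0 E=1 S=0 W=3
Step 4 [NS]: N:empty,E:wait,S:empty,W:wait | queues: N=0 E=1 S=0 W=3
Step 5 [EW]: N:wait,E:car4-GO,S:wait,W:car5-GO | queues: N=0 E=0 S=0 W=2
Step 6 [EW]: N:wait,E:empty,S:wait,W:car7-GO | queues: N=0 E=0 S=0 W=1
Step 7 [EW]: N:wait,E:empty,S:wait,W:car8-GO | queues: N=0 E=0 S=0 W=0
Car 6 crosses at step 2

2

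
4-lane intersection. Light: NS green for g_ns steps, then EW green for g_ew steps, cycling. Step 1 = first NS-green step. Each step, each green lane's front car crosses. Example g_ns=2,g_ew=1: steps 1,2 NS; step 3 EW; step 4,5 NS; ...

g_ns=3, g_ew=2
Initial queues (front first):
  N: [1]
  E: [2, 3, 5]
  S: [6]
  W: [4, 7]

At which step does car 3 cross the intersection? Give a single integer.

Step 1 [NS]: N:car1-GO,E:wait,S:car6-GO,W:wait | queues: N=0 E=3 S=0 W=2
Step 2 [NS]: N:empty,E:wait,S:empty,W:wait | queues: N=0 E=3 S=0 W=2
Step 3 [NS]: N:empty,E:wait,S:empty,W:wait | queues: N=0 E=3 S=0 W=2
Step 4 [EW]: N:wait,E:car2-GO,S:wait,W:car4-GO | queues: N=0 E=2 S=0 W=1
Step 5 [EW]: N:wait,E:car3-GO,S:wait,W:car7-GO | queues: N=0 E=1 S=0 W=0
Step 6 [NS]: N:empty,E:wait,S:empty,W:wait | queues: N=0 E=1 S=0 W=0
Step 7 [NS]: N:empty,E:wait,S:empty,W:wait | queues: N=0 E=1 S=0 W=0
Step 8 [NS]: N:empty,E:wait,S:empty,W:wait | queues: N=0 E=1 S=0 W=0
Step 9 [EW]: N:wait,E:car5-GO,S:wait,W:empty | queues: N=0 E=0 S=0 W=0
Car 3 crosses at step 5

5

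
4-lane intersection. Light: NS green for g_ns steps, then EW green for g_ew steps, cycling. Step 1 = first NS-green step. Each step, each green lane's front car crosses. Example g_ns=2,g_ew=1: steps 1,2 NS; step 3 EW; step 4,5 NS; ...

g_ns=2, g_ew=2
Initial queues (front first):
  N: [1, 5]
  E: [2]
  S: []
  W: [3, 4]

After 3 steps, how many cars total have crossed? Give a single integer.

Step 1 [NS]: N:car1-GO,E:wait,S:empty,W:wait | queues: N=1 E=1 S=0 W=2
Step 2 [NS]: N:car5-GO,E:wait,S:empty,W:wait | queues: N=0 E=1 S=0 W=2
Step 3 [EW]: N:wait,E:car2-GO,S:wait,W:car3-GO | queues: N=0 E=0 S=0 W=1
Cars crossed by step 3: 4

Answer: 4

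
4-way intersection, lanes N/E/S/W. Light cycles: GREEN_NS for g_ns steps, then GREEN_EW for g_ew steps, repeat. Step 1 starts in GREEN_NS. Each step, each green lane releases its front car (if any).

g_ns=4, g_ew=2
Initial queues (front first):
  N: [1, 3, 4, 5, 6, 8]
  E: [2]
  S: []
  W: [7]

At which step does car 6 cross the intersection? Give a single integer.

Step 1 [NS]: N:car1-GO,E:wait,S:empty,W:wait | queues: N=5 E=1 S=0 W=1
Step 2 [NS]: N:car3-GO,E:wait,S:empty,W:wait | queues: N=4 E=1 S=0 W=1
Step 3 [NS]: N:car4-GO,E:wait,S:empty,W:wait | queues: N=3 E=1 S=0 W=1
Step 4 [NS]: N:car5-GO,E:wait,S:empty,W:wait | queues: N=2 E=1 S=0 W=1
Step 5 [EW]: N:wait,E:car2-GO,S:wait,W:car7-GO | queues: N=2 E=0 S=0 W=0
Step 6 [EW]: N:wait,E:empty,S:wait,W:empty | queues: N=2 E=0 S=0 W=0
Step 7 [NS]: N:car6-GO,E:wait,S:empty,W:wait | queues: N=1 E=0 S=0 W=0
Step 8 [NS]: N:car8-GO,E:wait,S:empty,W:wait | queues: N=0 E=0 S=0 W=0
Car 6 crosses at step 7

7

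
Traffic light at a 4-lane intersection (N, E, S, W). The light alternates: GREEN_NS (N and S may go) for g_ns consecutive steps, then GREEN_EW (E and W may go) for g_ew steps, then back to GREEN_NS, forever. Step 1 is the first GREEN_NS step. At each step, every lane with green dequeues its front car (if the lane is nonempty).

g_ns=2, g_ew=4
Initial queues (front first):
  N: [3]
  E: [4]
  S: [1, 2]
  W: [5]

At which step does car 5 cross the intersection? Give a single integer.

Step 1 [NS]: N:car3-GO,E:wait,S:car1-GO,W:wait | queues: N=0 E=1 S=1 W=1
Step 2 [NS]: N:empty,E:wait,S:car2-GO,W:wait | queues: N=0 E=1 S=0 W=1
Step 3 [EW]: N:wait,E:car4-GO,S:wait,W:car5-GO | queues: N=0 E=0 S=0 W=0
Car 5 crosses at step 3

3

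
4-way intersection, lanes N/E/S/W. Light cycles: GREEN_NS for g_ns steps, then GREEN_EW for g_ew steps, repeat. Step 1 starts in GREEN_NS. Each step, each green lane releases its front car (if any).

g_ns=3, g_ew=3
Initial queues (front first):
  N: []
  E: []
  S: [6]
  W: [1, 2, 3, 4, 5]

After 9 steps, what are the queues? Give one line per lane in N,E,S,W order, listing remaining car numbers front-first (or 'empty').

Step 1 [NS]: N:empty,E:wait,S:car6-GO,W:wait | queues: N=0 E=0 S=0 W=5
Step 2 [NS]: N:empty,E:wait,S:empty,W:wait | queues: N=0 E=0 S=0 W=5
Step 3 [NS]: N:empty,E:wait,S:empty,W:wait | queues: N=0 E=0 S=0 W=5
Step 4 [EW]: N:wait,E:empty,S:wait,W:car1-GO | queues: N=0 E=0 S=0 W=4
Step 5 [EW]: N:wait,E:empty,S:wait,W:car2-GO | queues: N=0 E=0 S=0 W=3
Step 6 [EW]: N:wait,E:empty,S:wait,W:car3-GO | queues: N=0 E=0 S=0 W=2
Step 7 [NS]: N:empty,E:wait,S:empty,W:wait | queues: N=0 E=0 S=0 W=2
Step 8 [NS]: N:empty,E:wait,S:empty,W:wait | queues: N=0 E=0 S=0 W=2
Step 9 [NS]: N:empty,E:wait,S:empty,W:wait | queues: N=0 E=0 S=0 W=2

N: empty
E: empty
S: empty
W: 4 5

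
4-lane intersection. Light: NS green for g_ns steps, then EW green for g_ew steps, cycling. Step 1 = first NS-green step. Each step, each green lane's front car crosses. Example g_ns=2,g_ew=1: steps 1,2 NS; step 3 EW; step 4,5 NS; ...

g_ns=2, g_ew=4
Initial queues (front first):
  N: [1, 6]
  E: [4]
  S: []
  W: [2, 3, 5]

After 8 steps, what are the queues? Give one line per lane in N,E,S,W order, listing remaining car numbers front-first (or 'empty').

Step 1 [NS]: N:car1-GO,E:wait,S:empty,W:wait | queues: N=1 E=1 S=0 W=3
Step 2 [NS]: N:car6-GO,E:wait,S:empty,W:wait | queues: N=0 E=1 S=0 W=3
Step 3 [EW]: N:wait,E:car4-GO,S:wait,W:car2-GO | queues: N=0 E=0 S=0 W=2
Step 4 [EW]: N:wait,E:empty,S:wait,W:car3-GO | queues: N=0 E=0 S=0 W=1
Step 5 [EW]: N:wait,E:empty,S:wait,W:car5-GO | queues: N=0 E=0 S=0 W=0

N: empty
E: empty
S: empty
W: empty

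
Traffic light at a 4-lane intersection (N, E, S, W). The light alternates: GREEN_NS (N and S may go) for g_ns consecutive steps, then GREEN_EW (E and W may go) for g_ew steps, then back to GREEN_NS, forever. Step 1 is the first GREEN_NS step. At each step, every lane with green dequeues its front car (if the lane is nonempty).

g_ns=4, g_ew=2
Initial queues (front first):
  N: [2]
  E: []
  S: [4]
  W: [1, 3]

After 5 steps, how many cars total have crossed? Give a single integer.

Answer: 3

Derivation:
Step 1 [NS]: N:car2-GO,E:wait,S:car4-GO,W:wait | queues: N=0 E=0 S=0 W=2
Step 2 [NS]: N:empty,E:wait,S:empty,W:wait | queues: N=0 E=0 S=0 W=2
Step 3 [NS]: N:empty,E:wait,S:empty,W:wait | queues: N=0 E=0 S=0 W=2
Step 4 [NS]: N:empty,E:wait,S:empty,W:wait | queues: N=0 E=0 S=0 W=2
Step 5 [EW]: N:wait,E:empty,S:wait,W:car1-GO | queues: N=0 E=0 S=0 W=1
Cars crossed by step 5: 3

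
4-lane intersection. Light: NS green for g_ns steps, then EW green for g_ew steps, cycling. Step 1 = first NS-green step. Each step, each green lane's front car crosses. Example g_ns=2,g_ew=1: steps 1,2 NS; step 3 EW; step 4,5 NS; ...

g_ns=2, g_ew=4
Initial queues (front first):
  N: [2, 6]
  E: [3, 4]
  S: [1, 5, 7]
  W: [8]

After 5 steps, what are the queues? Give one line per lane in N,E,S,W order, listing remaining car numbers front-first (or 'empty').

Step 1 [NS]: N:car2-GO,E:wait,S:car1-GO,W:wait | queues: N=1 E=2 S=2 W=1
Step 2 [NS]: N:car6-GO,E:wait,S:car5-GO,W:wait | queues: N=0 E=2 S=1 W=1
Step 3 [EW]: N:wait,E:car3-GO,S:wait,W:car8-GO | queues: N=0 E=1 S=1 W=0
Step 4 [EW]: N:wait,E:car4-GO,S:wait,W:empty | queues: N=0 E=0 S=1 W=0
Step 5 [EW]: N:wait,E:empty,S:wait,W:empty | queues: N=0 E=0 S=1 W=0

N: empty
E: empty
S: 7
W: empty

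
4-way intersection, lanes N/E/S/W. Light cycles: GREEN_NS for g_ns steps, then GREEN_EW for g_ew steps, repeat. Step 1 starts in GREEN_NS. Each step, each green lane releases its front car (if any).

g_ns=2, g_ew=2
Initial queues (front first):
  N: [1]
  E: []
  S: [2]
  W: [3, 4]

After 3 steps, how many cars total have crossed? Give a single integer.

Answer: 3

Derivation:
Step 1 [NS]: N:car1-GO,E:wait,S:car2-GO,W:wait | queues: N=0 E=0 S=0 W=2
Step 2 [NS]: N:empty,E:wait,S:empty,W:wait | queues: N=0 E=0 S=0 W=2
Step 3 [EW]: N:wait,E:empty,S:wait,W:car3-GO | queues: N=0 E=0 S=0 W=1
Cars crossed by step 3: 3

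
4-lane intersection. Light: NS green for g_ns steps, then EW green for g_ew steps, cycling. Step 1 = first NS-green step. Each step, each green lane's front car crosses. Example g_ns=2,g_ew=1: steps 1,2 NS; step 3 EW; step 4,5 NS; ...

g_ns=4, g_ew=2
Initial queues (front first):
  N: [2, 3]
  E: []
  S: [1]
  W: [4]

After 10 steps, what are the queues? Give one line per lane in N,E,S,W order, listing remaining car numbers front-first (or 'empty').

Step 1 [NS]: N:car2-GO,E:wait,S:car1-GO,W:wait | queues: N=1 E=0 S=0 W=1
Step 2 [NS]: N:car3-GO,E:wait,S:empty,W:wait | queues: N=0 E=0 S=0 W=1
Step 3 [NS]: N:empty,E:wait,S:empty,W:wait | queues: N=0 E=0 S=0 W=1
Step 4 [NS]: N:empty,E:wait,S:empty,W:wait | queues: N=0 E=0 S=0 W=1
Step 5 [EW]: N:wait,E:empty,S:wait,W:car4-GO | queues: N=0 E=0 S=0 W=0

N: empty
E: empty
S: empty
W: empty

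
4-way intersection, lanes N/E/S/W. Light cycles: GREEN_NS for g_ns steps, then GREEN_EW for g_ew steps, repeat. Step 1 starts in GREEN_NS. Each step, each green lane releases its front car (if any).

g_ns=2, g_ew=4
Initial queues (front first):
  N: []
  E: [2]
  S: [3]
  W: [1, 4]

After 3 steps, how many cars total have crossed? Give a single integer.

Answer: 3

Derivation:
Step 1 [NS]: N:empty,E:wait,S:car3-GO,W:wait | queues: N=0 E=1 S=0 W=2
Step 2 [NS]: N:empty,E:wait,S:empty,W:wait | queues: N=0 E=1 S=0 W=2
Step 3 [EW]: N:wait,E:car2-GO,S:wait,W:car1-GO | queues: N=0 E=0 S=0 W=1
Cars crossed by step 3: 3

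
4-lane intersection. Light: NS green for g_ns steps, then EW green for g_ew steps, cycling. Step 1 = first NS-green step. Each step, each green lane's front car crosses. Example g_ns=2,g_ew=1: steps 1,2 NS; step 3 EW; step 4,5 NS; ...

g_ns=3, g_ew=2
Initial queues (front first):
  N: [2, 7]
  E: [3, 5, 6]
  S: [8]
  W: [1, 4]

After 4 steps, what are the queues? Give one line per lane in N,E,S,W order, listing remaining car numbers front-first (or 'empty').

Step 1 [NS]: N:car2-GO,E:wait,S:car8-GO,W:wait | queues: N=1 E=3 S=0 W=2
Step 2 [NS]: N:car7-GO,E:wait,S:empty,W:wait | queues: N=0 E=3 S=0 W=2
Step 3 [NS]: N:empty,E:wait,S:empty,W:wait | queues: N=0 E=3 S=0 W=2
Step 4 [EW]: N:wait,E:car3-GO,S:wait,W:car1-GO | queues: N=0 E=2 S=0 W=1

N: empty
E: 5 6
S: empty
W: 4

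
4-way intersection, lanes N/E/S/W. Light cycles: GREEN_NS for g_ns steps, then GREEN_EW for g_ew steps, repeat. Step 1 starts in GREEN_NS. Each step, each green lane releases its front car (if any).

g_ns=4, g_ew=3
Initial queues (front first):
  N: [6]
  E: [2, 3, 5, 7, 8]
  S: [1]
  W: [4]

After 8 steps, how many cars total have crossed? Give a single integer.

Answer: 6

Derivation:
Step 1 [NS]: N:car6-GO,E:wait,S:car1-GO,W:wait | queues: N=0 E=5 S=0 W=1
Step 2 [NS]: N:empty,E:wait,S:empty,W:wait | queues: N=0 E=5 S=0 W=1
Step 3 [NS]: N:empty,E:wait,S:empty,W:wait | queues: N=0 E=5 S=0 W=1
Step 4 [NS]: N:empty,E:wait,S:empty,W:wait | queues: N=0 E=5 S=0 W=1
Step 5 [EW]: N:wait,E:car2-GO,S:wait,W:car4-GO | queues: N=0 E=4 S=0 W=0
Step 6 [EW]: N:wait,E:car3-GO,S:wait,W:empty | queues: N=0 E=3 S=0 W=0
Step 7 [EW]: N:wait,E:car5-GO,S:wait,W:empty | queues: N=0 E=2 S=0 W=0
Step 8 [NS]: N:empty,E:wait,S:empty,W:wait | queues: N=0 E=2 S=0 W=0
Cars crossed by step 8: 6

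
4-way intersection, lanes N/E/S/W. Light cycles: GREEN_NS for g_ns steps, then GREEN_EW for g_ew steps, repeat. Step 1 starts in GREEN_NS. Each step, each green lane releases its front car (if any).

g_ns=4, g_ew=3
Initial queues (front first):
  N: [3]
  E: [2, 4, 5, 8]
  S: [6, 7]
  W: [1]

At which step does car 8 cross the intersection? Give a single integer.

Step 1 [NS]: N:car3-GO,E:wait,S:car6-GO,W:wait | queues: N=0 E=4 S=1 W=1
Step 2 [NS]: N:empty,E:wait,S:car7-GO,W:wait | queues: N=0 E=4 S=0 W=1
Step 3 [NS]: N:empty,E:wait,S:empty,W:wait | queues: N=0 E=4 S=0 W=1
Step 4 [NS]: N:empty,E:wait,S:empty,W:wait | queues: N=0 E=4 S=0 W=1
Step 5 [EW]: N:wait,E:car2-GO,S:wait,W:car1-GO | queues: N=0 E=3 S=0 W=0
Step 6 [EW]: N:wait,E:car4-GO,S:wait,W:empty | queues: N=0 E=2 S=0 W=0
Step 7 [EW]: N:wait,E:car5-GO,S:wait,W:empty | queues: N=0 E=1 S=0 W=0
Step 8 [NS]: N:empty,E:wait,S:empty,W:wait | queues: N=0 E=1 S=0 W=0
Step 9 [NS]: N:empty,E:wait,S:empty,W:wait | queues: N=0 E=1 S=0 W=0
Step 10 [NS]: N:empty,E:wait,S:empty,W:wait | queues: N=0 E=1 S=0 W=0
Step 11 [NS]: N:empty,E:wait,S:empty,W:wait | queues: N=0 E=1 S=0 W=0
Step 12 [EW]: N:wait,E:car8-GO,S:wait,W:empty | queues: N=0 E=0 S=0 W=0
Car 8 crosses at step 12

12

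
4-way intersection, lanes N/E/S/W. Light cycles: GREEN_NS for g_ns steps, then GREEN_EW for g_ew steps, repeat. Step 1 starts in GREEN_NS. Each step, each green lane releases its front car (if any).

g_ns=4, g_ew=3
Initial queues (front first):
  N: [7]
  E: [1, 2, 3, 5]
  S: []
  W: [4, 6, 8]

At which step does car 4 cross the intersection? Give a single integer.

Step 1 [NS]: N:car7-GO,E:wait,S:empty,W:wait | queues: N=0 E=4 S=0 W=3
Step 2 [NS]: N:empty,E:wait,S:empty,W:wait | queues: N=0 E=4 S=0 W=3
Step 3 [NS]: N:empty,E:wait,S:empty,W:wait | queues: N=0 E=4 S=0 W=3
Step 4 [NS]: N:empty,E:wait,S:empty,W:wait | queues: N=0 E=4 S=0 W=3
Step 5 [EW]: N:wait,E:car1-GO,S:wait,W:car4-GO | queues: N=0 E=3 S=0 W=2
Step 6 [EW]: N:wait,E:car2-GO,S:wait,W:car6-GO | queues: N=0 E=2 S=0 W=1
Step 7 [EW]: N:wait,E:car3-GO,S:wait,W:car8-GO | queues: N=0 E=1 S=0 W=0
Step 8 [NS]: N:empty,E:wait,S:empty,W:wait | queues: N=0 E=1 S=0 W=0
Step 9 [NS]: N:empty,E:wait,S:empty,W:wait | queues: N=0 E=1 S=0 W=0
Step 10 [NS]: N:empty,E:wait,S:empty,W:wait | queues: N=0 E=1 S=0 W=0
Step 11 [NS]: N:empty,E:wait,S:empty,W:wait | queues: N=0 E=1 S=0 W=0
Step 12 [EW]: N:wait,E:car5-GO,S:wait,W:empty | queues: N=0 E=0 S=0 W=0
Car 4 crosses at step 5

5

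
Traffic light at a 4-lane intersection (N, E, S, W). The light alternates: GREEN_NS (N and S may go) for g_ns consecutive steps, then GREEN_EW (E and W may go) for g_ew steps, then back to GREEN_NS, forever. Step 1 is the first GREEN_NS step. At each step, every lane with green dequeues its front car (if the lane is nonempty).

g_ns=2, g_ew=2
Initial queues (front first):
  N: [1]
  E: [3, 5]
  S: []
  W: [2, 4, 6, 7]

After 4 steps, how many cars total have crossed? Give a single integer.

Answer: 5

Derivation:
Step 1 [NS]: N:car1-GO,E:wait,S:empty,W:wait | queues: N=0 E=2 S=0 W=4
Step 2 [NS]: N:empty,E:wait,S:empty,W:wait | queues: N=0 E=2 S=0 W=4
Step 3 [EW]: N:wait,E:car3-GO,S:wait,W:car2-GO | queues: N=0 E=1 S=0 W=3
Step 4 [EW]: N:wait,E:car5-GO,S:wait,W:car4-GO | queues: N=0 E=0 S=0 W=2
Cars crossed by step 4: 5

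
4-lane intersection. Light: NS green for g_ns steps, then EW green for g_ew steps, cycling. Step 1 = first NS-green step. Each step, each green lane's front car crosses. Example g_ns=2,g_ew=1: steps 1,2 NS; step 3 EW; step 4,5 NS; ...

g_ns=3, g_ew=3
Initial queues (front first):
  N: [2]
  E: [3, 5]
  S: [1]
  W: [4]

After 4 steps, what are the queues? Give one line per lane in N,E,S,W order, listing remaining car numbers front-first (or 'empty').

Step 1 [NS]: N:car2-GO,E:wait,S:car1-GO,W:wait | queues: N=0 E=2 S=0 W=1
Step 2 [NS]: N:empty,E:wait,S:empty,W:wait | queues: N=0 E=2 S=0 W=1
Step 3 [NS]: N:empty,E:wait,S:empty,W:wait | queues: N=0 E=2 S=0 W=1
Step 4 [EW]: N:wait,E:car3-GO,S:wait,W:car4-GO | queues: N=0 E=1 S=0 W=0

N: empty
E: 5
S: empty
W: empty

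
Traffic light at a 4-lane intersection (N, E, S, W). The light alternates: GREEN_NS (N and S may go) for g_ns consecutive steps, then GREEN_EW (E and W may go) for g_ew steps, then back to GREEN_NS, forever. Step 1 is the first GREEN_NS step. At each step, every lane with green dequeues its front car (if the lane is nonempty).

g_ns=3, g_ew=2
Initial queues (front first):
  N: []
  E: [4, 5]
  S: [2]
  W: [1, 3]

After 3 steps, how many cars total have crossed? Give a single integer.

Answer: 1

Derivation:
Step 1 [NS]: N:empty,E:wait,S:car2-GO,W:wait | queues: N=0 E=2 S=0 W=2
Step 2 [NS]: N:empty,E:wait,S:empty,W:wait | queues: N=0 E=2 S=0 W=2
Step 3 [NS]: N:empty,E:wait,S:empty,W:wait | queues: N=0 E=2 S=0 W=2
Cars crossed by step 3: 1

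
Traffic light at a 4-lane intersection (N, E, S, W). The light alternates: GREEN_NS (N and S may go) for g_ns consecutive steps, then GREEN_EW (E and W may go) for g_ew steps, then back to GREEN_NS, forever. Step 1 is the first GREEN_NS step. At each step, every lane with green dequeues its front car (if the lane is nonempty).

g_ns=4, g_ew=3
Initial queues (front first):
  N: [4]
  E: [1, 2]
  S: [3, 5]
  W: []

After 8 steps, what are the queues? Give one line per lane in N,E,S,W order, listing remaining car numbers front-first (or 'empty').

Step 1 [NS]: N:car4-GO,E:wait,S:car3-GO,W:wait | queues: N=0 E=2 S=1 W=0
Step 2 [NS]: N:empty,E:wait,S:car5-GO,W:wait | queues: N=0 E=2 S=0 W=0
Step 3 [NS]: N:empty,E:wait,S:empty,W:wait | queues: N=0 E=2 S=0 W=0
Step 4 [NS]: N:empty,E:wait,S:empty,W:wait | queues: N=0 E=2 S=0 W=0
Step 5 [EW]: N:wait,E:car1-GO,S:wait,W:empty | queues: N=0 E=1 S=0 W=0
Step 6 [EW]: N:wait,E:car2-GO,S:wait,W:empty | queues: N=0 E=0 S=0 W=0

N: empty
E: empty
S: empty
W: empty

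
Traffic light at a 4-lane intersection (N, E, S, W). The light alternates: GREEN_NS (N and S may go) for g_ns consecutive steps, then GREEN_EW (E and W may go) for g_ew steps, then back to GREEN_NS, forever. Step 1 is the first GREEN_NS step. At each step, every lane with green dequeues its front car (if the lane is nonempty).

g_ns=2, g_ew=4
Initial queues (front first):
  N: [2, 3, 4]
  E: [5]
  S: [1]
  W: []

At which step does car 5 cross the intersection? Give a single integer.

Step 1 [NS]: N:car2-GO,E:wait,S:car1-GO,W:wait | queues: N=2 E=1 S=0 W=0
Step 2 [NS]: N:car3-GO,E:wait,S:empty,W:wait | queues: N=1 E=1 S=0 W=0
Step 3 [EW]: N:wait,E:car5-GO,S:wait,W:empty | queues: N=1 E=0 S=0 W=0
Step 4 [EW]: N:wait,E:empty,S:wait,W:empty | queues: N=1 E=0 S=0 W=0
Step 5 [EW]: N:wait,E:empty,S:wait,W:empty | queues: N=1 E=0 S=0 W=0
Step 6 [EW]: N:wait,E:empty,S:wait,W:empty | queues: N=1 E=0 S=0 W=0
Step 7 [NS]: N:car4-GO,E:wait,S:empty,W:wait | queues: N=0 E=0 S=0 W=0
Car 5 crosses at step 3

3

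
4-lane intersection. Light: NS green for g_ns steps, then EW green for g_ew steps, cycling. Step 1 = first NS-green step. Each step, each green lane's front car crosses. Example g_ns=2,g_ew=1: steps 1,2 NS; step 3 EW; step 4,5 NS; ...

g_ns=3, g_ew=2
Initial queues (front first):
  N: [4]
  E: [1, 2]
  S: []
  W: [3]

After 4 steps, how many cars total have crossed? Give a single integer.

Answer: 3

Derivation:
Step 1 [NS]: N:car4-GO,E:wait,S:empty,W:wait | queues: N=0 E=2 S=0 W=1
Step 2 [NS]: N:empty,E:wait,S:empty,W:wait | queues: N=0 E=2 S=0 W=1
Step 3 [NS]: N:empty,E:wait,S:empty,W:wait | queues: N=0 E=2 S=0 W=1
Step 4 [EW]: N:wait,E:car1-GO,S:wait,W:car3-GO | queues: N=0 E=1 S=0 W=0
Cars crossed by step 4: 3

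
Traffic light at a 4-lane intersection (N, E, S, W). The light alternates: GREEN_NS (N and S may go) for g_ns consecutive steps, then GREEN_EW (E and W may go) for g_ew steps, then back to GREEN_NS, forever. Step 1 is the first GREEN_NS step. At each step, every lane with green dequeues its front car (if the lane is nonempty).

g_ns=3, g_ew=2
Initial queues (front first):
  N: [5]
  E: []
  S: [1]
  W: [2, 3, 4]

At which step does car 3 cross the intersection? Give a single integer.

Step 1 [NS]: N:car5-GO,E:wait,S:car1-GO,W:wait | queues: N=0 E=0 S=0 W=3
Step 2 [NS]: N:empty,E:wait,S:empty,W:wait | queues: N=0 E=0 S=0 W=3
Step 3 [NS]: N:empty,E:wait,S:empty,W:wait | queues: N=0 E=0 S=0 W=3
Step 4 [EW]: N:wait,E:empty,S:wait,W:car2-GO | queues: N=0 E=0 S=0 W=2
Step 5 [EW]: N:wait,E:empty,S:wait,W:car3-GO | queues: N=0 E=0 S=0 W=1
Step 6 [NS]: N:empty,E:wait,S:empty,W:wait | queues: N=0 E=0 S=0 W=1
Step 7 [NS]: N:empty,E:wait,S:empty,W:wait | queues: N=0 E=0 S=0 W=1
Step 8 [NS]: N:empty,E:wait,S:empty,W:wait | queues: N=0 E=0 S=0 W=1
Step 9 [EW]: N:wait,E:empty,S:wait,W:car4-GO | queues: N=0 E=0 S=0 W=0
Car 3 crosses at step 5

5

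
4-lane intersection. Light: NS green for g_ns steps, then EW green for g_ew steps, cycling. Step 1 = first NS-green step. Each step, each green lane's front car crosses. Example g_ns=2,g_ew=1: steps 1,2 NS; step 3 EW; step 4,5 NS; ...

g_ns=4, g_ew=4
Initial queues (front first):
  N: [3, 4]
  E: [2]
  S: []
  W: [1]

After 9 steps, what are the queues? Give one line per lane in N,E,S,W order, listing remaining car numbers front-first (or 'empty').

Step 1 [NS]: N:car3-GO,E:wait,S:empty,W:wait | queues: N=1 E=1 S=0 W=1
Step 2 [NS]: N:car4-GO,E:wait,S:empty,W:wait | queues: N=0 E=1 S=0 W=1
Step 3 [NS]: N:empty,E:wait,S:empty,W:wait | queues: N=0 E=1 S=0 W=1
Step 4 [NS]: N:empty,E:wait,S:empty,W:wait | queues: N=0 E=1 S=0 W=1
Step 5 [EW]: N:wait,E:car2-GO,S:wait,W:car1-GO | queues: N=0 E=0 S=0 W=0

N: empty
E: empty
S: empty
W: empty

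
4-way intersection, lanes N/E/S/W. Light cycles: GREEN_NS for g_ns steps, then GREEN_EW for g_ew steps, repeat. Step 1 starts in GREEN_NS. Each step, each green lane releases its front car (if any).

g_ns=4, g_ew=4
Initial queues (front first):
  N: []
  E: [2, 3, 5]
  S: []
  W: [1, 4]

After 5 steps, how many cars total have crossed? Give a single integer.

Step 1 [NS]: N:empty,E:wait,S:empty,W:wait | queues: N=0 E=3 S=0 W=2
Step 2 [NS]: N:empty,E:wait,S:empty,W:wait | queues: N=0 E=3 S=0 W=2
Step 3 [NS]: N:empty,E:wait,S:empty,W:wait | queues: N=0 E=3 S=0 W=2
Step 4 [NS]: N:empty,E:wait,S:empty,W:wait | queues: N=0 E=3 S=0 W=2
Step 5 [EW]: N:wait,E:car2-GO,S:wait,W:car1-GO | queues: N=0 E=2 S=0 W=1
Cars crossed by step 5: 2

Answer: 2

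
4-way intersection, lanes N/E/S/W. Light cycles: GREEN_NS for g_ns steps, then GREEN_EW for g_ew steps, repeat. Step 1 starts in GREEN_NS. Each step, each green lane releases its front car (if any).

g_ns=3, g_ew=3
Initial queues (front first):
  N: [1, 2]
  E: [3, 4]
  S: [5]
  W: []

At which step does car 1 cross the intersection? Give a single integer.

Step 1 [NS]: N:car1-GO,E:wait,S:car5-GO,W:wait | queues: N=1 E=2 S=0 W=0
Step 2 [NS]: N:car2-GO,E:wait,S:empty,W:wait | queues: N=0 E=2 S=0 W=0
Step 3 [NS]: N:empty,E:wait,S:empty,W:wait | queues: N=0 E=2 S=0 W=0
Step 4 [EW]: N:wait,E:car3-GO,S:wait,W:empty | queues: N=0 E=1 S=0 W=0
Step 5 [EW]: N:wait,E:car4-GO,S:wait,W:empty | queues: N=0 E=0 S=0 W=0
Car 1 crosses at step 1

1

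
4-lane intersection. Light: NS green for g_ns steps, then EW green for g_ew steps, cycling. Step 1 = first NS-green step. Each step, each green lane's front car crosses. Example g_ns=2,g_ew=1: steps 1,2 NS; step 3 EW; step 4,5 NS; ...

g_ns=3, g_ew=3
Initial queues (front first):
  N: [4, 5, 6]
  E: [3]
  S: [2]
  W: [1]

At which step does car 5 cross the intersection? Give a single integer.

Step 1 [NS]: N:car4-GO,E:wait,S:car2-GO,W:wait | queues: N=2 E=1 S=0 W=1
Step 2 [NS]: N:car5-GO,E:wait,S:empty,W:wait | queues: N=1 E=1 S=0 W=1
Step 3 [NS]: N:car6-GO,E:wait,S:empty,W:wait | queues: N=0 E=1 S=0 W=1
Step 4 [EW]: N:wait,E:car3-GO,S:wait,W:car1-GO | queues: N=0 E=0 S=0 W=0
Car 5 crosses at step 2

2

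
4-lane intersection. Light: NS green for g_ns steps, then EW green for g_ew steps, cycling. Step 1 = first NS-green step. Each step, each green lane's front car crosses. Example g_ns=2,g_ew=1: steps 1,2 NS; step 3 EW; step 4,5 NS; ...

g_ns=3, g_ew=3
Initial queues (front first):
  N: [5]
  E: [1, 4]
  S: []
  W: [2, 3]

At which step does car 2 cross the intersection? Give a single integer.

Step 1 [NS]: N:car5-GO,E:wait,S:empty,W:wait | queues: N=0 E=2 S=0 W=2
Step 2 [NS]: N:empty,E:wait,S:empty,W:wait | queues: N=0 E=2 S=0 W=2
Step 3 [NS]: N:empty,E:wait,S:empty,W:wait | queues: N=0 E=2 S=0 W=2
Step 4 [EW]: N:wait,E:car1-GO,S:wait,W:car2-GO | queues: N=0 E=1 S=0 W=1
Step 5 [EW]: N:wait,E:car4-GO,S:wait,W:car3-GO | queues: N=0 E=0 S=0 W=0
Car 2 crosses at step 4

4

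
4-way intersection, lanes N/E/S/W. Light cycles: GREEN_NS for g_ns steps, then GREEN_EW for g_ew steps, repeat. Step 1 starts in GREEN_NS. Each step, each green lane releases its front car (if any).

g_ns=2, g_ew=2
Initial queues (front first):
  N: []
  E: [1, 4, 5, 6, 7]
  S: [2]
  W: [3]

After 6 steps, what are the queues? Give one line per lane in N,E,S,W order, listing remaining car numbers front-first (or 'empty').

Step 1 [NS]: N:empty,E:wait,S:car2-GO,W:wait | queues: N=0 E=5 S=0 W=1
Step 2 [NS]: N:empty,E:wait,S:empty,W:wait | queues: N=0 E=5 S=0 W=1
Step 3 [EW]: N:wait,E:car1-GO,S:wait,W:car3-GO | queues: N=0 E=4 S=0 W=0
Step 4 [EW]: N:wait,E:car4-GO,S:wait,W:empty | queues: N=0 E=3 S=0 W=0
Step 5 [NS]: N:empty,E:wait,S:empty,W:wait | queues: N=0 E=3 S=0 W=0
Step 6 [NS]: N:empty,E:wait,S:empty,W:wait | queues: N=0 E=3 S=0 W=0

N: empty
E: 5 6 7
S: empty
W: empty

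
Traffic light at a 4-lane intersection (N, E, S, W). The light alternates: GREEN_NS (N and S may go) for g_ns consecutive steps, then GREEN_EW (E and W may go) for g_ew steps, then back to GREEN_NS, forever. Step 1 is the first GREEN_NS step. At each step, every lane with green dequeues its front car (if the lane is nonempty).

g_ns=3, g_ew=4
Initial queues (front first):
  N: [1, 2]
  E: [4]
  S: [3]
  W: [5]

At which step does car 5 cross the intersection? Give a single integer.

Step 1 [NS]: N:car1-GO,E:wait,S:car3-GO,W:wait | queues: N=1 E=1 S=0 W=1
Step 2 [NS]: N:car2-GO,E:wait,S:empty,W:wait | queues: N=0 E=1 S=0 W=1
Step 3 [NS]: N:empty,E:wait,S:empty,W:wait | queues: N=0 E=1 S=0 W=1
Step 4 [EW]: N:wait,E:car4-GO,S:wait,W:car5-GO | queues: N=0 E=0 S=0 W=0
Car 5 crosses at step 4

4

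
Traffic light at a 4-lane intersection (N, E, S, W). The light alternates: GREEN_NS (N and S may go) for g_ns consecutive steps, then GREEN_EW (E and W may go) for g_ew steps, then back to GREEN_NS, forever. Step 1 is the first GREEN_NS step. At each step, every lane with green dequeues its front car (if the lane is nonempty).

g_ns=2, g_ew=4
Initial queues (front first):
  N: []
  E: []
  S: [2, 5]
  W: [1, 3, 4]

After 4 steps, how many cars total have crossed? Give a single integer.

Step 1 [NS]: N:empty,E:wait,S:car2-GO,W:wait | queues: N=0 E=0 S=1 W=3
Step 2 [NS]: N:empty,E:wait,S:car5-GO,W:wait | queues: N=0 E=0 S=0 W=3
Step 3 [EW]: N:wait,E:empty,S:wait,W:car1-GO | queues: N=0 E=0 S=0 W=2
Step 4 [EW]: N:wait,E:empty,S:wait,W:car3-GO | queues: N=0 E=0 S=0 W=1
Cars crossed by step 4: 4

Answer: 4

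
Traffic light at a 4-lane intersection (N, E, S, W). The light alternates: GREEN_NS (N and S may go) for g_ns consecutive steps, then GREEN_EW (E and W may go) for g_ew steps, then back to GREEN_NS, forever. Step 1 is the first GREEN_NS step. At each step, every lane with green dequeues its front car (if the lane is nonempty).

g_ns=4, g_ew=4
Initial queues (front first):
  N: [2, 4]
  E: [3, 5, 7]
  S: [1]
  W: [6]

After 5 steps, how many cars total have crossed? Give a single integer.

Step 1 [NS]: N:car2-GO,E:wait,S:car1-GO,W:wait | queues: N=1 E=3 S=0 W=1
Step 2 [NS]: N:car4-GO,E:wait,S:empty,W:wait | queues: N=0 E=3 S=0 W=1
Step 3 [NS]: N:empty,E:wait,S:empty,W:wait | queues: N=0 E=3 S=0 W=1
Step 4 [NS]: N:empty,E:wait,S:empty,W:wait | queues: N=0 E=3 S=0 W=1
Step 5 [EW]: N:wait,E:car3-GO,S:wait,W:car6-GO | queues: N=0 E=2 S=0 W=0
Cars crossed by step 5: 5

Answer: 5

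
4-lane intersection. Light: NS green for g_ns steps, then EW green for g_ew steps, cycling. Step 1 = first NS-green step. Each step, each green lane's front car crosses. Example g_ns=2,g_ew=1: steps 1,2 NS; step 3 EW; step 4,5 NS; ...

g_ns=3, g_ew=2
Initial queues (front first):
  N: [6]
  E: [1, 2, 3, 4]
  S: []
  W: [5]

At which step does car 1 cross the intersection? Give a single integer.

Step 1 [NS]: N:car6-GO,E:wait,S:empty,W:wait | queues: N=0 E=4 S=0 W=1
Step 2 [NS]: N:empty,E:wait,S:empty,W:wait | queues: N=0 E=4 S=0 W=1
Step 3 [NS]: N:empty,E:wait,S:empty,W:wait | queues: N=0 E=4 S=0 W=1
Step 4 [EW]: N:wait,E:car1-GO,S:wait,W:car5-GO | queues: N=0 E=3 S=0 W=0
Step 5 [EW]: N:wait,E:car2-GO,S:wait,W:empty | queues: N=0 E=2 S=0 W=0
Step 6 [NS]: N:empty,E:wait,S:empty,W:wait | queues: N=0 E=2 S=0 W=0
Step 7 [NS]: N:empty,E:wait,S:empty,W:wait | queues: N=0 E=2 S=0 W=0
Step 8 [NS]: N:empty,E:wait,S:empty,W:wait | queues: N=0 E=2 S=0 W=0
Step 9 [EW]: N:wait,E:car3-GO,S:wait,W:empty | queues: N=0 E=1 S=0 W=0
Step 10 [EW]: N:wait,E:car4-GO,S:wait,W:empty | queues: N=0 E=0 S=0 W=0
Car 1 crosses at step 4

4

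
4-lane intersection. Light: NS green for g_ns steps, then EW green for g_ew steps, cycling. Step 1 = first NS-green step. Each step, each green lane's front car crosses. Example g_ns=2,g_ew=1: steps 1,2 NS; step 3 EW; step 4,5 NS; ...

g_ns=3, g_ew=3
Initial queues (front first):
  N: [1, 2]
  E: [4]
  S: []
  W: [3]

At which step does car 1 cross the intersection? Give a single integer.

Step 1 [NS]: N:car1-GO,E:wait,S:empty,W:wait | queues: N=1 E=1 S=0 W=1
Step 2 [NS]: N:car2-GO,E:wait,S:empty,W:wait | queues: N=0 E=1 S=0 W=1
Step 3 [NS]: N:empty,E:wait,S:empty,W:wait | queues: N=0 E=1 S=0 W=1
Step 4 [EW]: N:wait,E:car4-GO,S:wait,W:car3-GO | queues: N=0 E=0 S=0 W=0
Car 1 crosses at step 1

1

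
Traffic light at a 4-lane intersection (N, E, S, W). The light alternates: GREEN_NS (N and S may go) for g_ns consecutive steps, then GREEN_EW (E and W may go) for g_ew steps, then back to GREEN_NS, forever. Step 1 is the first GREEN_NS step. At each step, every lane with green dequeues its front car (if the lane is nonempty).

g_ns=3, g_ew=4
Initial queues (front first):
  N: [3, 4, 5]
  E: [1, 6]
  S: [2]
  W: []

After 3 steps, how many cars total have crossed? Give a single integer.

Step 1 [NS]: N:car3-GO,E:wait,S:car2-GO,W:wait | queues: N=2 E=2 S=0 W=0
Step 2 [NS]: N:car4-GO,E:wait,S:empty,W:wait | queues: N=1 E=2 S=0 W=0
Step 3 [NS]: N:car5-GO,E:wait,S:empty,W:wait | queues: N=0 E=2 S=0 W=0
Cars crossed by step 3: 4

Answer: 4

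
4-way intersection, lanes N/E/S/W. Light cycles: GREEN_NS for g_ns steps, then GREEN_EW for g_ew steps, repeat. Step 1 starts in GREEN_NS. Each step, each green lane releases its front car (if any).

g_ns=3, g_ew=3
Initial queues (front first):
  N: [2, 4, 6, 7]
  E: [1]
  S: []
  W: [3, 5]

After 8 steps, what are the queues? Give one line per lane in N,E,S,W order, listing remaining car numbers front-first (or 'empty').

Step 1 [NS]: N:car2-GO,E:wait,S:empty,W:wait | queues: N=3 E=1 S=0 W=2
Step 2 [NS]: N:car4-GO,E:wait,S:empty,W:wait | queues: N=2 E=1 S=0 W=2
Step 3 [NS]: N:car6-GO,E:wait,S:empty,W:wait | queues: N=1 E=1 S=0 W=2
Step 4 [EW]: N:wait,E:car1-GO,S:wait,W:car3-GO | queues: N=1 E=0 S=0 W=1
Step 5 [EW]: N:wait,E:empty,S:wait,W:car5-GO | queues: N=1 E=0 S=0 W=0
Step 6 [EW]: N:wait,E:empty,S:wait,W:empty | queues: N=1 E=0 S=0 W=0
Step 7 [NS]: N:car7-GO,E:wait,S:empty,W:wait | queues: N=0 E=0 S=0 W=0

N: empty
E: empty
S: empty
W: empty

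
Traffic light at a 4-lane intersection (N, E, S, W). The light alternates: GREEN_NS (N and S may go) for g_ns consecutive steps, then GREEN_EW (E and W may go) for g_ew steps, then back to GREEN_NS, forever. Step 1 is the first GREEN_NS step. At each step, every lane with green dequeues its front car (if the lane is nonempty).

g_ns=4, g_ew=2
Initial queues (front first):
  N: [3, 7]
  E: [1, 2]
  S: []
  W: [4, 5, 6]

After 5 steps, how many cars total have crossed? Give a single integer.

Step 1 [NS]: N:car3-GO,E:wait,S:empty,W:wait | queues: N=1 E=2 S=0 W=3
Step 2 [NS]: N:car7-GO,E:wait,S:empty,W:wait | queues: N=0 E=2 S=0 W=3
Step 3 [NS]: N:empty,E:wait,S:empty,W:wait | queues: N=0 E=2 S=0 W=3
Step 4 [NS]: N:empty,E:wait,S:empty,W:wait | queues: N=0 E=2 S=0 W=3
Step 5 [EW]: N:wait,E:car1-GO,S:wait,W:car4-GO | queues: N=0 E=1 S=0 W=2
Cars crossed by step 5: 4

Answer: 4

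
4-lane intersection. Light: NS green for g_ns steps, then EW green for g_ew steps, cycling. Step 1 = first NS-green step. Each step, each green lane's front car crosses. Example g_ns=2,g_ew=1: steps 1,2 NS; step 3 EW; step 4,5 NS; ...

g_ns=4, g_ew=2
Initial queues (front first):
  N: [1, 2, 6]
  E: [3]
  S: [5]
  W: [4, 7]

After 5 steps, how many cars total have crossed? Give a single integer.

Answer: 6

Derivation:
Step 1 [NS]: N:car1-GO,E:wait,S:car5-GO,W:wait | queues: N=2 E=1 S=0 W=2
Step 2 [NS]: N:car2-GO,E:wait,S:empty,W:wait | queues: N=1 E=1 S=0 W=2
Step 3 [NS]: N:car6-GO,E:wait,S:empty,W:wait | queues: N=0 E=1 S=0 W=2
Step 4 [NS]: N:empty,E:wait,S:empty,W:wait | queues: N=0 E=1 S=0 W=2
Step 5 [EW]: N:wait,E:car3-GO,S:wait,W:car4-GO | queues: N=0 E=0 S=0 W=1
Cars crossed by step 5: 6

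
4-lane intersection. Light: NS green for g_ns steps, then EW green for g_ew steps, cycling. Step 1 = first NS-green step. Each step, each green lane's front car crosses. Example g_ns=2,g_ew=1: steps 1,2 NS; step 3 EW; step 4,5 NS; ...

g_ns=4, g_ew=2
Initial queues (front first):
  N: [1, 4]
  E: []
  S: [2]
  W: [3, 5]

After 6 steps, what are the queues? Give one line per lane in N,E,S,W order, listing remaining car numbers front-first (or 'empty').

Step 1 [NS]: N:car1-GO,E:wait,S:car2-GO,W:wait | queues: N=1 E=0 S=0 W=2
Step 2 [NS]: N:car4-GO,E:wait,S:empty,W:wait | queues: N=0 E=0 S=0 W=2
Step 3 [NS]: N:empty,E:wait,S:empty,W:wait | queues: N=0 E=0 S=0 W=2
Step 4 [NS]: N:empty,E:wait,S:empty,W:wait | queues: N=0 E=0 S=0 W=2
Step 5 [EW]: N:wait,E:empty,S:wait,W:car3-GO | queues: N=0 E=0 S=0 W=1
Step 6 [EW]: N:wait,E:empty,S:wait,W:car5-GO | queues: N=0 E=0 S=0 W=0

N: empty
E: empty
S: empty
W: empty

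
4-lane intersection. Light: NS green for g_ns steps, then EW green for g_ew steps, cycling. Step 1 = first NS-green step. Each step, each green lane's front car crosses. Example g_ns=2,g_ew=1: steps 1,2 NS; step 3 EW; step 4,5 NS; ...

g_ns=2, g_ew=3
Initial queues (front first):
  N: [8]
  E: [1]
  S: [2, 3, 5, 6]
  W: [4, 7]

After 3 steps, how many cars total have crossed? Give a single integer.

Answer: 5

Derivation:
Step 1 [NS]: N:car8-GO,E:wait,S:car2-GO,W:wait | queues: N=0 E=1 S=3 W=2
Step 2 [NS]: N:empty,E:wait,S:car3-GO,W:wait | queues: N=0 E=1 S=2 W=2
Step 3 [EW]: N:wait,E:car1-GO,S:wait,W:car4-GO | queues: N=0 E=0 S=2 W=1
Cars crossed by step 3: 5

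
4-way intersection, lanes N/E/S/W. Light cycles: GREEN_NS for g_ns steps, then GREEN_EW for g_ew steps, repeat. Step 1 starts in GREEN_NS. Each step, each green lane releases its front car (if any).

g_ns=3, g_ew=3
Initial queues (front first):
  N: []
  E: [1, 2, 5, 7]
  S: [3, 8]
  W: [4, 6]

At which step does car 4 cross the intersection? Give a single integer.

Step 1 [NS]: N:empty,E:wait,S:car3-GO,W:wait | queues: N=0 E=4 S=1 W=2
Step 2 [NS]: N:empty,E:wait,S:car8-GO,W:wait | queues: N=0 E=4 S=0 W=2
Step 3 [NS]: N:empty,E:wait,S:empty,W:wait | queues: N=0 E=4 S=0 W=2
Step 4 [EW]: N:wait,E:car1-GO,S:wait,W:car4-GO | queues: N=0 E=3 S=0 W=1
Step 5 [EW]: N:wait,E:car2-GO,S:wait,W:car6-GO | queues: N=0 E=2 S=0 W=0
Step 6 [EW]: N:wait,E:car5-GO,S:wait,W:empty | queues: N=0 E=1 S=0 W=0
Step 7 [NS]: N:empty,E:wait,S:empty,W:wait | queues: N=0 E=1 S=0 W=0
Step 8 [NS]: N:empty,E:wait,S:empty,W:wait | queues: N=0 E=1 S=0 W=0
Step 9 [NS]: N:empty,E:wait,S:empty,W:wait | queues: N=0 E=1 S=0 W=0
Step 10 [EW]: N:wait,E:car7-GO,S:wait,W:empty | queues: N=0 E=0 S=0 W=0
Car 4 crosses at step 4

4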